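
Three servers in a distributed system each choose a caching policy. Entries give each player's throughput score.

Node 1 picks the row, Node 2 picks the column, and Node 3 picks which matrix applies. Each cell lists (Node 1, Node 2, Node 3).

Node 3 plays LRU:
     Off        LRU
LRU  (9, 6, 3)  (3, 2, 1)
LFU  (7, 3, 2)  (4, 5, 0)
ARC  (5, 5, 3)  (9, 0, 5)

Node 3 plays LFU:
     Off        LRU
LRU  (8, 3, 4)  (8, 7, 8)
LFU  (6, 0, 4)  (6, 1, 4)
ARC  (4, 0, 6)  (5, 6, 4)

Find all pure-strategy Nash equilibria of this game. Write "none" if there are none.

(LRU, LRU, LFU)

Node 1 against (Off, LRU): payoffs 9, 7, 5 → best response LRU.
Node 1 against (Off, LFU): payoffs 8, 6, 4 → best response LRU.
Node 1 against (LRU, LRU): payoffs 3, 4, 9 → best response ARC.
Node 1 against (LRU, LFU): payoffs 8, 6, 5 → best response LRU.
Node 2 against (LRU, LRU): payoffs 6, 2 → best response Off.
Node 2 against (LRU, LFU): payoffs 3, 7 → best response LRU.
Node 2 against (LFU, LRU): payoffs 3, 5 → best response LRU.
Node 2 against (LFU, LFU): payoffs 0, 1 → best response LRU.
Node 2 against (ARC, LRU): payoffs 5, 0 → best response Off.
Node 2 against (ARC, LFU): payoffs 0, 6 → best response LRU.
Node 3 against (LRU, Off): payoffs 3, 4 → best response LFU.
Node 3 against (LRU, LRU): payoffs 1, 8 → best response LFU.
Node 3 against (LFU, Off): payoffs 2, 4 → best response LFU.
Node 3 against (LFU, LRU): payoffs 0, 4 → best response LFU.
Node 3 against (ARC, Off): payoffs 3, 6 → best response LFU.
Node 3 against (ARC, LRU): payoffs 5, 4 → best response LRU.
Mutual best responses: (LRU, LRU, LFU).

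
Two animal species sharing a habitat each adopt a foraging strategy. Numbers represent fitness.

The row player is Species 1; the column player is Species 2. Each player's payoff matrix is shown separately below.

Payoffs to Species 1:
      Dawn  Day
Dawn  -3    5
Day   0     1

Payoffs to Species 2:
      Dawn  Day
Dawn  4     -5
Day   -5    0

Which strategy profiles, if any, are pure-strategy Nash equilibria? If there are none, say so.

none

For each player, find the best response to each opponent profile; mutual best responses are the pure NE.
Species 1 against Dawn: payoffs -3, 0 → best response Day.
Species 1 against Day: payoffs 5, 1 → best response Dawn.
Species 2 against Dawn: payoffs 4, -5 → best response Dawn.
Species 2 against Day: payoffs -5, 0 → best response Day.
No profile is a mutual best response for all players.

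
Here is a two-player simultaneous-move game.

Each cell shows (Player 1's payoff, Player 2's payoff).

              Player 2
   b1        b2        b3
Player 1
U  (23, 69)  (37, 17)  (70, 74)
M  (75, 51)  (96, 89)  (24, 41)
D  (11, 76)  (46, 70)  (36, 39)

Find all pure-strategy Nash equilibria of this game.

(U, b1): Player 1 can switch to M (23 → 75). Not NE.
(U, b2): Player 1 can switch to M (37 → 96). Not NE.
(U, b3): Player 1 gets 70, best alternative 36; Player 2 gets 74, best alternative 69. No profitable deviation — NE.
(M, b1): Player 2 can switch to b2 (51 → 89). Not NE.
(M, b2): Player 1 gets 96, best alternative 46; Player 2 gets 89, best alternative 51. No profitable deviation — NE.
(M, b3): Player 1 can switch to U (24 → 70). Not NE.
(D, b1): Player 1 can switch to U (11 → 23). Not NE.
(D, b2): Player 1 can switch to M (46 → 96). Not NE.
(The remaining 1 profile has a profitable deviation by the same check.)

(U, b3) and (M, b2)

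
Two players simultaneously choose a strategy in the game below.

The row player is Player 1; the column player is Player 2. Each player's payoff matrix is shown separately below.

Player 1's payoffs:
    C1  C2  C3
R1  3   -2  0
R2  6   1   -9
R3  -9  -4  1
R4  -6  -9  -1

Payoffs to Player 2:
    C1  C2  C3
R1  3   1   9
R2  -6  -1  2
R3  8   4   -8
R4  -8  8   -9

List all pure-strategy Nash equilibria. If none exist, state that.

none

Player 1 against C1: payoffs 3, 6, -9, -6 → best response R2.
Player 1 against C2: payoffs -2, 1, -4, -9 → best response R2.
Player 1 against C3: payoffs 0, -9, 1, -1 → best response R3.
Player 2 against R1: payoffs 3, 1, 9 → best response C3.
Player 2 against R2: payoffs -6, -1, 2 → best response C3.
Player 2 against R3: payoffs 8, 4, -8 → best response C1.
Player 2 against R4: payoffs -8, 8, -9 → best response C2.
No profile is a mutual best response for all players.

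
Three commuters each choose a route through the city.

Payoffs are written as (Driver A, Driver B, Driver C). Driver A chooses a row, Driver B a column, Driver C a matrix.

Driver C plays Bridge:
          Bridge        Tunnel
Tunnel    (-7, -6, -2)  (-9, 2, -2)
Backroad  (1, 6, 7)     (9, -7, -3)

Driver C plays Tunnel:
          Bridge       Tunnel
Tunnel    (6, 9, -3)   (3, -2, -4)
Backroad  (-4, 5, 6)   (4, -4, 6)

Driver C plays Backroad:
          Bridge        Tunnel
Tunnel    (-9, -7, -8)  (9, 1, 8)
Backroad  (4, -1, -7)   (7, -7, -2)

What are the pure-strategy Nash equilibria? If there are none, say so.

Driver A against (Bridge, Bridge): payoffs -7, 1 → best response Backroad.
Driver A against (Bridge, Tunnel): payoffs 6, -4 → best response Tunnel.
Driver A against (Bridge, Backroad): payoffs -9, 4 → best response Backroad.
Driver A against (Tunnel, Bridge): payoffs -9, 9 → best response Backroad.
Driver A against (Tunnel, Tunnel): payoffs 3, 4 → best response Backroad.
Driver A against (Tunnel, Backroad): payoffs 9, 7 → best response Tunnel.
Driver B against (Tunnel, Bridge): payoffs -6, 2 → best response Tunnel.
Driver B against (Tunnel, Tunnel): payoffs 9, -2 → best response Bridge.
Driver B against (Tunnel, Backroad): payoffs -7, 1 → best response Tunnel.
Driver B against (Backroad, Bridge): payoffs 6, -7 → best response Bridge.
Driver B against (Backroad, Tunnel): payoffs 5, -4 → best response Bridge.
Driver B against (Backroad, Backroad): payoffs -1, -7 → best response Bridge.
Driver C against (Tunnel, Bridge): payoffs -2, -3, -8 → best response Bridge.
Driver C against (Tunnel, Tunnel): payoffs -2, -4, 8 → best response Backroad.
Driver C against (Backroad, Bridge): payoffs 7, 6, -7 → best response Bridge.
Driver C against (Backroad, Tunnel): payoffs -3, 6, -2 → best response Tunnel.
Mutual best responses: (Tunnel, Tunnel, Backroad); (Backroad, Bridge, Bridge).

(Tunnel, Tunnel, Backroad) and (Backroad, Bridge, Bridge)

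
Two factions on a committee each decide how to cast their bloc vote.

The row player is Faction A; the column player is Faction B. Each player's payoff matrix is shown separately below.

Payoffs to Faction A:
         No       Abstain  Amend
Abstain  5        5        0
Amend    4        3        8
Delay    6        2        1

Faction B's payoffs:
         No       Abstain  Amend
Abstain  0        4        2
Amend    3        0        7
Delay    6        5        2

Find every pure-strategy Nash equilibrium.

Pure-strategy Nash equilibria: (Abstain, Abstain) and (Amend, Amend) and (Delay, No)

(Abstain, No): Faction A can switch to Delay (5 → 6). Not NE.
(Abstain, Abstain): Faction A gets 5, best alternative 3; Faction B gets 4, best alternative 2. No profitable deviation — NE.
(Abstain, Amend): Faction A can switch to Amend (0 → 8). Not NE.
(Amend, No): Faction A can switch to Abstain (4 → 5). Not NE.
(Amend, Abstain): Faction A can switch to Abstain (3 → 5). Not NE.
(Amend, Amend): Faction A gets 8, best alternative 1; Faction B gets 7, best alternative 3. No profitable deviation — NE.
(Delay, No): Faction A gets 6, best alternative 5; Faction B gets 6, best alternative 5. No profitable deviation — NE.
(Delay, Abstain): Faction A can switch to Abstain (2 → 5). Not NE.
(Delay, Amend): Faction A can switch to Amend (1 → 8). Not NE.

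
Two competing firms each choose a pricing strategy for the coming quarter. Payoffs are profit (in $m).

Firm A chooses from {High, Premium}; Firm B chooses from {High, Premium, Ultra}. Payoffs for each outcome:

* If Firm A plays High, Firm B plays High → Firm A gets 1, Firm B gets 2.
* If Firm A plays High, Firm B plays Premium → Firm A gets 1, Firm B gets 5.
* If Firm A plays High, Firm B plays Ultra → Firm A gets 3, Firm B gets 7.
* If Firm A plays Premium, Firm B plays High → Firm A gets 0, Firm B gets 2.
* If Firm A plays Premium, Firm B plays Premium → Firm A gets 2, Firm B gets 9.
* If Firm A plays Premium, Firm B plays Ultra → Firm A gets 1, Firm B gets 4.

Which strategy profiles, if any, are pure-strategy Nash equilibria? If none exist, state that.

(High, High): Firm B can switch to Premium (2 → 5). Not NE.
(High, Premium): Firm A can switch to Premium (1 → 2). Not NE.
(High, Ultra): Firm A gets 3, best alternative 1; Firm B gets 7, best alternative 5. No profitable deviation — NE.
(Premium, High): Firm A can switch to High (0 → 1). Not NE.
(Premium, Premium): Firm A gets 2, best alternative 1; Firm B gets 9, best alternative 4. No profitable deviation — NE.
(Premium, Ultra): Firm A can switch to High (1 → 3). Not NE.

The pure Nash equilibria are (High, Ultra) and (Premium, Premium).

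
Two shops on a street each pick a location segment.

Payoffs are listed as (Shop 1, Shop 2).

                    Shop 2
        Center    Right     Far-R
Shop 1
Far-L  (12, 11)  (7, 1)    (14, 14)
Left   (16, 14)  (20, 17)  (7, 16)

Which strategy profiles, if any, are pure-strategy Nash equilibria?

For each player, find the best response to each opponent profile; mutual best responses are the pure NE.
Shop 1 against Center: payoffs 12, 16 → best response Left.
Shop 1 against Right: payoffs 7, 20 → best response Left.
Shop 1 against Far-R: payoffs 14, 7 → best response Far-L.
Shop 2 against Far-L: payoffs 11, 1, 14 → best response Far-R.
Shop 2 against Left: payoffs 14, 17, 16 → best response Right.
Mutual best responses: (Far-L, Far-R); (Left, Right).

(Far-L, Far-R), (Left, Right)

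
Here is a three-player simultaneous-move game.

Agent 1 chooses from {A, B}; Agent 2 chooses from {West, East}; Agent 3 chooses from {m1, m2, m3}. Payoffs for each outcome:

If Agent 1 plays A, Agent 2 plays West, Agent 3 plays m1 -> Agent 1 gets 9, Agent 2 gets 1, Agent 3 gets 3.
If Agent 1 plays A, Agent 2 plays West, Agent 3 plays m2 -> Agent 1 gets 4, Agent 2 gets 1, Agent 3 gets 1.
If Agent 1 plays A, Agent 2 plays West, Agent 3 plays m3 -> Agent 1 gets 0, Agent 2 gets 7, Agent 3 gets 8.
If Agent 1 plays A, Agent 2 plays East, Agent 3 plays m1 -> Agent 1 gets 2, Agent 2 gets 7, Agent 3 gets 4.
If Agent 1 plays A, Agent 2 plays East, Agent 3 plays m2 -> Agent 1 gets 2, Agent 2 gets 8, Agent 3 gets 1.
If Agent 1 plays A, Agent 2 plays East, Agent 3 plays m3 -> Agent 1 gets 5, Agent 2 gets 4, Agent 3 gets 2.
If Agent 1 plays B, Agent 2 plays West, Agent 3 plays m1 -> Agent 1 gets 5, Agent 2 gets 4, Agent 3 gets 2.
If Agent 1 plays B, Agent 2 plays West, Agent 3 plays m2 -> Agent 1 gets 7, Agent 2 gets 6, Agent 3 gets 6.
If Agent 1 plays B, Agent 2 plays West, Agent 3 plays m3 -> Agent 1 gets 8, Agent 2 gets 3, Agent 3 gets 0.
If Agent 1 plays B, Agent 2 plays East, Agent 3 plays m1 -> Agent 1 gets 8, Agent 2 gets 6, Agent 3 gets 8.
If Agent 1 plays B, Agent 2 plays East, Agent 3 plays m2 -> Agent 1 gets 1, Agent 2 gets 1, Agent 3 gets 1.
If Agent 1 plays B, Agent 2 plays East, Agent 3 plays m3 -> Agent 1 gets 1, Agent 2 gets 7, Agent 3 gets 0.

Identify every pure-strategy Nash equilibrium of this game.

Pure-strategy Nash equilibria: (B, West, m2) and (B, East, m1)

Agent 1 against (West, m1): payoffs 9, 5 → best response A.
Agent 1 against (West, m2): payoffs 4, 7 → best response B.
Agent 1 against (West, m3): payoffs 0, 8 → best response B.
Agent 1 against (East, m1): payoffs 2, 8 → best response B.
Agent 1 against (East, m2): payoffs 2, 1 → best response A.
Agent 1 against (East, m3): payoffs 5, 1 → best response A.
Agent 2 against (A, m1): payoffs 1, 7 → best response East.
Agent 2 against (A, m2): payoffs 1, 8 → best response East.
Agent 2 against (A, m3): payoffs 7, 4 → best response West.
Agent 2 against (B, m1): payoffs 4, 6 → best response East.
Agent 2 against (B, m2): payoffs 6, 1 → best response West.
Agent 2 against (B, m3): payoffs 3, 7 → best response East.
Agent 3 against (A, West): payoffs 3, 1, 8 → best response m3.
Agent 3 against (A, East): payoffs 4, 1, 2 → best response m1.
Agent 3 against (B, West): payoffs 2, 6, 0 → best response m2.
Agent 3 against (B, East): payoffs 8, 1, 0 → best response m1.
Mutual best responses: (B, West, m2); (B, East, m1).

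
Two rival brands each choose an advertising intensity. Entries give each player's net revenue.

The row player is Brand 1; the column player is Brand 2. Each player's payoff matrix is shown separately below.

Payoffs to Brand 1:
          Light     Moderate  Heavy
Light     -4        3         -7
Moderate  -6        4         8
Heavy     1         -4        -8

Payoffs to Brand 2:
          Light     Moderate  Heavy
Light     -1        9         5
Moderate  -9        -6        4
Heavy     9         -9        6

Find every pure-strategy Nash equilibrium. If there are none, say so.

(Moderate, Heavy) and (Heavy, Light)

Brand 1 against Light: payoffs -4, -6, 1 → best response Heavy.
Brand 1 against Moderate: payoffs 3, 4, -4 → best response Moderate.
Brand 1 against Heavy: payoffs -7, 8, -8 → best response Moderate.
Brand 2 against Light: payoffs -1, 9, 5 → best response Moderate.
Brand 2 against Moderate: payoffs -9, -6, 4 → best response Heavy.
Brand 2 against Heavy: payoffs 9, -9, 6 → best response Light.
Mutual best responses: (Moderate, Heavy); (Heavy, Light).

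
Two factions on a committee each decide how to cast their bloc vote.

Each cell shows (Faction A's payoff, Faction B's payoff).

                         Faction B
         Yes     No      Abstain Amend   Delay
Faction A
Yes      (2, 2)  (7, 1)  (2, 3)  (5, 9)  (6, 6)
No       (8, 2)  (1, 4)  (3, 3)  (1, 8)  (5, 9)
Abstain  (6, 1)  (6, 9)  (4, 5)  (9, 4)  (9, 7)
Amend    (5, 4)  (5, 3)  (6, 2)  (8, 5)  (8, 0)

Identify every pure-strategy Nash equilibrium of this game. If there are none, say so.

This game has no pure Nash equilibrium.

Faction A against Yes: payoffs 2, 8, 6, 5 → best response No.
Faction A against No: payoffs 7, 1, 6, 5 → best response Yes.
Faction A against Abstain: payoffs 2, 3, 4, 6 → best response Amend.
Faction A against Amend: payoffs 5, 1, 9, 8 → best response Abstain.
Faction A against Delay: payoffs 6, 5, 9, 8 → best response Abstain.
Faction B against Yes: payoffs 2, 1, 3, 9, 6 → best response Amend.
Faction B against No: payoffs 2, 4, 3, 8, 9 → best response Delay.
Faction B against Abstain: payoffs 1, 9, 5, 4, 7 → best response No.
Faction B against Amend: payoffs 4, 3, 2, 5, 0 → best response Amend.
No profile is a mutual best response for all players.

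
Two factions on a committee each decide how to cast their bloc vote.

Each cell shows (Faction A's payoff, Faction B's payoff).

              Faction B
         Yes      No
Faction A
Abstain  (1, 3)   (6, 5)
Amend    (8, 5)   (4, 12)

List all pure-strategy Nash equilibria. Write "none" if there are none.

Check each profile: it is a Nash equilibrium iff no player can strictly gain by switching unilaterally.
(Abstain, Yes): Faction A can switch to Amend (1 → 8). Not NE.
(Abstain, No): Faction A gets 6, best alternative 4; Faction B gets 5, best alternative 3. No profitable deviation — NE.
(Amend, Yes): Faction B can switch to No (5 → 12). Not NE.
(Amend, No): Faction A can switch to Abstain (4 → 6). Not NE.

Pure NE: (Abstain, No)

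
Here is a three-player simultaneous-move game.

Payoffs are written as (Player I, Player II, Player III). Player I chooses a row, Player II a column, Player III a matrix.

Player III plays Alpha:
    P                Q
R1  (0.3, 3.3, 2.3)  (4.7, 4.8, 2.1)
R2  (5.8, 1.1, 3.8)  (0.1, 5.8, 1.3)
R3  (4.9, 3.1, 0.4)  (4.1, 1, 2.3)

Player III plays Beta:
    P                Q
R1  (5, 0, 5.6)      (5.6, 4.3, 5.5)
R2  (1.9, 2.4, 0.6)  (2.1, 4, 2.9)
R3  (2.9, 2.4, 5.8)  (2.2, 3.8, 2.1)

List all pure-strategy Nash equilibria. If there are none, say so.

Player I against (P, Alpha): payoffs 0.3, 5.8, 4.9 → best response R2.
Player I against (P, Beta): payoffs 5, 1.9, 2.9 → best response R1.
Player I against (Q, Alpha): payoffs 4.7, 0.1, 4.1 → best response R1.
Player I against (Q, Beta): payoffs 5.6, 2.1, 2.2 → best response R1.
Player II against (R1, Alpha): payoffs 3.3, 4.8 → best response Q.
Player II against (R1, Beta): payoffs 0, 4.3 → best response Q.
Player II against (R2, Alpha): payoffs 1.1, 5.8 → best response Q.
Player II against (R2, Beta): payoffs 2.4, 4 → best response Q.
Player II against (R3, Alpha): payoffs 3.1, 1 → best response P.
Player II against (R3, Beta): payoffs 2.4, 3.8 → best response Q.
Player III against (R1, P): payoffs 2.3, 5.6 → best response Beta.
Player III against (R1, Q): payoffs 2.1, 5.5 → best response Beta.
Player III against (R2, P): payoffs 3.8, 0.6 → best response Alpha.
Player III against (R2, Q): payoffs 1.3, 2.9 → best response Beta.
Player III against (R3, P): payoffs 0.4, 5.8 → best response Beta.
Player III against (R3, Q): payoffs 2.3, 2.1 → best response Alpha.
Mutual best responses: (R1, Q, Beta).

Pure NE: (R1, Q, Beta)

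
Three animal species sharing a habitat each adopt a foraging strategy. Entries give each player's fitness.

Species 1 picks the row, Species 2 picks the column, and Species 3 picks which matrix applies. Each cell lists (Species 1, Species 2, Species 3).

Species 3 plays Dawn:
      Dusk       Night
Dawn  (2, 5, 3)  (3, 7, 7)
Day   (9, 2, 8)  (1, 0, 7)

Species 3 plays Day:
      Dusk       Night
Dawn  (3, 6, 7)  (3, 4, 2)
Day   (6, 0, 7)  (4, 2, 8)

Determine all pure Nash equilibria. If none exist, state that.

Species 1 against (Dusk, Dawn): payoffs 2, 9 → best response Day.
Species 1 against (Dusk, Day): payoffs 3, 6 → best response Day.
Species 1 against (Night, Dawn): payoffs 3, 1 → best response Dawn.
Species 1 against (Night, Day): payoffs 3, 4 → best response Day.
Species 2 against (Dawn, Dawn): payoffs 5, 7 → best response Night.
Species 2 against (Dawn, Day): payoffs 6, 4 → best response Dusk.
Species 2 against (Day, Dawn): payoffs 2, 0 → best response Dusk.
Species 2 against (Day, Day): payoffs 0, 2 → best response Night.
Species 3 against (Dawn, Dusk): payoffs 3, 7 → best response Day.
Species 3 against (Dawn, Night): payoffs 7, 2 → best response Dawn.
Species 3 against (Day, Dusk): payoffs 8, 7 → best response Dawn.
Species 3 against (Day, Night): payoffs 7, 8 → best response Day.
Mutual best responses: (Dawn, Night, Dawn); (Day, Dusk, Dawn); (Day, Night, Day).

(Dawn, Night, Dawn); (Day, Dusk, Dawn); (Day, Night, Day)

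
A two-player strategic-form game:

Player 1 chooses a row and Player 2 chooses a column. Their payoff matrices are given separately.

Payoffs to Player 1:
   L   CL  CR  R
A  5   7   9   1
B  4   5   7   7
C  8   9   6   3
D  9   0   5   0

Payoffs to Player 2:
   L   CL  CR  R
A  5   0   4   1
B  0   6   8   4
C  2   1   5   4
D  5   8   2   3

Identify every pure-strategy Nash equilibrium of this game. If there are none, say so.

none

Player 1 against L: payoffs 5, 4, 8, 9 → best response D.
Player 1 against CL: payoffs 7, 5, 9, 0 → best response C.
Player 1 against CR: payoffs 9, 7, 6, 5 → best response A.
Player 1 against R: payoffs 1, 7, 3, 0 → best response B.
Player 2 against A: payoffs 5, 0, 4, 1 → best response L.
Player 2 against B: payoffs 0, 6, 8, 4 → best response CR.
Player 2 against C: payoffs 2, 1, 5, 4 → best response CR.
Player 2 against D: payoffs 5, 8, 2, 3 → best response CL.
No profile is a mutual best response for all players.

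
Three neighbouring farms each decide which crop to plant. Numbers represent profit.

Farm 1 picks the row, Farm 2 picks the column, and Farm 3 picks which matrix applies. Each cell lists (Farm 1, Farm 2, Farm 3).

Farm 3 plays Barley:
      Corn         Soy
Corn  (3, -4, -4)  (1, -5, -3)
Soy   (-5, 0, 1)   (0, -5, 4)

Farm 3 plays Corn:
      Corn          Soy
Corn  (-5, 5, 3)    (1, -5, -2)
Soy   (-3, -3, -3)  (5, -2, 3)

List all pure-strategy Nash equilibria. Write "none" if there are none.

There is no pure-strategy Nash equilibrium.

Mark each player's best response to every combination of opponents' strategies; a profile where every player is best-responding is a pure Nash equilibrium.
Farm 1 against (Corn, Barley): payoffs 3, -5 → best response Corn.
Farm 1 against (Corn, Corn): payoffs -5, -3 → best response Soy.
Farm 1 against (Soy, Barley): payoffs 1, 0 → best response Corn.
Farm 1 against (Soy, Corn): payoffs 1, 5 → best response Soy.
Farm 2 against (Corn, Barley): payoffs -4, -5 → best response Corn.
Farm 2 against (Corn, Corn): payoffs 5, -5 → best response Corn.
Farm 2 against (Soy, Barley): payoffs 0, -5 → best response Corn.
Farm 2 against (Soy, Corn): payoffs -3, -2 → best response Soy.
Farm 3 against (Corn, Corn): payoffs -4, 3 → best response Corn.
Farm 3 against (Corn, Soy): payoffs -3, -2 → best response Corn.
Farm 3 against (Soy, Corn): payoffs 1, -3 → best response Barley.
Farm 3 against (Soy, Soy): payoffs 4, 3 → best response Barley.
No profile is a mutual best response for all players.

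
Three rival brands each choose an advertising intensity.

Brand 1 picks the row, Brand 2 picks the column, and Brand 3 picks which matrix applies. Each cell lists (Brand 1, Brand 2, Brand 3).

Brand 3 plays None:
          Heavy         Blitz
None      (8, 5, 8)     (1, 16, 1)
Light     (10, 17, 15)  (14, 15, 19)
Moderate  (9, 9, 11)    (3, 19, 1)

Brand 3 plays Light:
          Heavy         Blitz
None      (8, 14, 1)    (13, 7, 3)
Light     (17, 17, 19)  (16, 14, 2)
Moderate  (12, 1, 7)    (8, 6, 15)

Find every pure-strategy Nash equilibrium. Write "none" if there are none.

For each strategy profile, look for a profitable unilateral deviation.
(None, Heavy, None): Brand 1 can switch to Light (8 → 10). Not NE.
(None, Heavy, Light): Brand 1 can switch to Light (8 → 17). Not NE.
(None, Blitz, None): Brand 1 can switch to Light (1 → 14). Not NE.
(None, Blitz, Light): Brand 1 can switch to Light (13 → 16). Not NE.
(Light, Heavy, None): Brand 3 can switch to Light (15 → 19). Not NE.
(Light, Heavy, Light): Brand 1 gets 17, best alternative 12; Brand 2 gets 17, best alternative 14; Brand 3 gets 19, best alternative 15. No profitable deviation — NE.
(Light, Blitz, None): Brand 2 can switch to Heavy (15 → 17). Not NE.
(The remaining 5 profiles each have a profitable deviation by the same check.)

Pure NE: (Light, Heavy, Light)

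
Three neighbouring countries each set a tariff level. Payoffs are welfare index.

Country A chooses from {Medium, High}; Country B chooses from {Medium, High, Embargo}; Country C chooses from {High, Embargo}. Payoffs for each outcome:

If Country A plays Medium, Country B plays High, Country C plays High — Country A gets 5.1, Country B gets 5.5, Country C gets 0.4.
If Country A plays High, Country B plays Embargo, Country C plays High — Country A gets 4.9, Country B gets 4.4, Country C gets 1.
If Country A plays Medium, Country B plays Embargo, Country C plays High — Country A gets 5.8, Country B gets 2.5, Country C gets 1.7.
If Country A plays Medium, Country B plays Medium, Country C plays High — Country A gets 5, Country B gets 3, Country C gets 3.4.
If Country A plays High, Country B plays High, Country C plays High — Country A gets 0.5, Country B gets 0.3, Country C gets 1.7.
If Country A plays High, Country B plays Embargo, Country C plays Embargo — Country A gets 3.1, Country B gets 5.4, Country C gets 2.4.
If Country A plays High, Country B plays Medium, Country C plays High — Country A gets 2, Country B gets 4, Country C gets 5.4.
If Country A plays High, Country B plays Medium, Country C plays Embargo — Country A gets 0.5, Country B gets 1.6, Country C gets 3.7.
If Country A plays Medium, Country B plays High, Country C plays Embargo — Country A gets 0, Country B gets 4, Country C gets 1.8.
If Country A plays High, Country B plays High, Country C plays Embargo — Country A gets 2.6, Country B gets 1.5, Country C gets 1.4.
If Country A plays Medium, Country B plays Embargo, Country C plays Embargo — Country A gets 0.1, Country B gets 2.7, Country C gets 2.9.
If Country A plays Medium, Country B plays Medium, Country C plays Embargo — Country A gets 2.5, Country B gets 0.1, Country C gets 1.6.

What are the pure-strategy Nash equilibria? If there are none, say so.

Check each profile: it is a Nash equilibrium iff no player can strictly gain by switching unilaterally.
(Medium, Medium, High): Country B can switch to High (3 → 5.5). Not NE.
(Medium, Medium, Embargo): Country B can switch to High (0.1 → 4). Not NE.
(Medium, High, High): Country C can switch to Embargo (0.4 → 1.8). Not NE.
(Medium, High, Embargo): Country A can switch to High (0 → 2.6). Not NE.
(Medium, Embargo, High): Country B can switch to Medium (2.5 → 3). Not NE.
(Medium, Embargo, Embargo): Country A can switch to High (0.1 → 3.1). Not NE.
(High, Embargo, Embargo): Country A gets 3.1, best alternative 0.1; Country B gets 5.4, best alternative 1.6; Country C gets 2.4, best alternative 1. No profitable deviation — NE.
(The remaining 5 profiles each have a profitable deviation by the same check.)

(High, Embargo, Embargo)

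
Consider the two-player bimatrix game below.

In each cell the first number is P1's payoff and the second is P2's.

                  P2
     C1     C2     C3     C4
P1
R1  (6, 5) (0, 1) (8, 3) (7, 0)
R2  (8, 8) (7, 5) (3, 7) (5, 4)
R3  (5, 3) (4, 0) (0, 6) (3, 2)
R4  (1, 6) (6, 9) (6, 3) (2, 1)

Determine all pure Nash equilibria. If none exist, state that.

P1 against C1: payoffs 6, 8, 5, 1 → best response R2.
P1 against C2: payoffs 0, 7, 4, 6 → best response R2.
P1 against C3: payoffs 8, 3, 0, 6 → best response R1.
P1 against C4: payoffs 7, 5, 3, 2 → best response R1.
P2 against R1: payoffs 5, 1, 3, 0 → best response C1.
P2 against R2: payoffs 8, 5, 7, 4 → best response C1.
P2 against R3: payoffs 3, 0, 6, 2 → best response C3.
P2 against R4: payoffs 6, 9, 3, 1 → best response C2.
Mutual best responses: (R2, C1).

Pure NE: (R2, C1)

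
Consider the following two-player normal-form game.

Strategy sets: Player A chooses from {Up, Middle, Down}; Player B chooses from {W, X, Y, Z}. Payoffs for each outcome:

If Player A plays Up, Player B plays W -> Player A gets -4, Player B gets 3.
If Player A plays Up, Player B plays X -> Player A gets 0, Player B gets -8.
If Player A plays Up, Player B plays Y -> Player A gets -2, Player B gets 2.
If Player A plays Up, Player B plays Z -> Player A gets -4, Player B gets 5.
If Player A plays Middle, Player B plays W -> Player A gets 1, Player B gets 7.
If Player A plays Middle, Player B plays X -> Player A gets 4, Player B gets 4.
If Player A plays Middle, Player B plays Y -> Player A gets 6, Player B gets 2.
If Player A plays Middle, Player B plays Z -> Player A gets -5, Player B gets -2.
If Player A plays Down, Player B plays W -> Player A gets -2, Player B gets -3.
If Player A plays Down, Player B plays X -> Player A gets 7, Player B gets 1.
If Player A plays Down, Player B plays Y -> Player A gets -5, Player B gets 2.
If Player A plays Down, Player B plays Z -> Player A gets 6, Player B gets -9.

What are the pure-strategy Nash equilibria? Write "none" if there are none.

The unique pure-strategy Nash equilibrium is (Middle, W).

Mark each player's best response to every combination of opponents' strategies; a profile where every player is best-responding is a pure Nash equilibrium.
Player A against W: payoffs -4, 1, -2 → best response Middle.
Player A against X: payoffs 0, 4, 7 → best response Down.
Player A against Y: payoffs -2, 6, -5 → best response Middle.
Player A against Z: payoffs -4, -5, 6 → best response Down.
Player B against Up: payoffs 3, -8, 2, 5 → best response Z.
Player B against Middle: payoffs 7, 4, 2, -2 → best response W.
Player B against Down: payoffs -3, 1, 2, -9 → best response Y.
Mutual best responses: (Middle, W).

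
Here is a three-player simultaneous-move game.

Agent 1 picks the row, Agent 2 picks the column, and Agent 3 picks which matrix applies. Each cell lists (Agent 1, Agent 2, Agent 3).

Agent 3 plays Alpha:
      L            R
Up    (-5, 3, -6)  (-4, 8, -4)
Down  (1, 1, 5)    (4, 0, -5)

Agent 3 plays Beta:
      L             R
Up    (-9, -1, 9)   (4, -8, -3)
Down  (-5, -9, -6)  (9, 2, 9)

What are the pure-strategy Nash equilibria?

Pure-strategy Nash equilibria: (Down, L, Alpha), (Down, R, Beta)

For each strategy profile, look for a profitable unilateral deviation.
(Up, L, Alpha): Agent 1 can switch to Down (-5 → 1). Not NE.
(Up, L, Beta): Agent 1 can switch to Down (-9 → -5). Not NE.
(Up, R, Alpha): Agent 1 can switch to Down (-4 → 4). Not NE.
(Up, R, Beta): Agent 1 can switch to Down (4 → 9). Not NE.
(Down, L, Alpha): Agent 1 gets 1, best alternative -5; Agent 2 gets 1, best alternative 0; Agent 3 gets 5, best alternative -6. No profitable deviation — NE.
(Down, L, Beta): Agent 2 can switch to R (-9 → 2). Not NE.
(Down, R, Alpha): Agent 2 can switch to L (0 → 1). Not NE.
(Down, R, Beta): Agent 1 gets 9, best alternative 4; Agent 2 gets 2, best alternative -9; Agent 3 gets 9, best alternative -5. No profitable deviation — NE.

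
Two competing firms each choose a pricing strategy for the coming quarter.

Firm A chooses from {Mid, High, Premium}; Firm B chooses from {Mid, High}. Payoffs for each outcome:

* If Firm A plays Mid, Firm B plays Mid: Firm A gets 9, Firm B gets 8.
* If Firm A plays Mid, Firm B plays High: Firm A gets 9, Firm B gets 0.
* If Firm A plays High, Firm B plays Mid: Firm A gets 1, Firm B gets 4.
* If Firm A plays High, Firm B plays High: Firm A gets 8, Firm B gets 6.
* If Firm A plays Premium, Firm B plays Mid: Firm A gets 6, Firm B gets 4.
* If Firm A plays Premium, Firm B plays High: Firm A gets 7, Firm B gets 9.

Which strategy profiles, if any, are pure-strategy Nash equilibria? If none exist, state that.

Firm A against Mid: payoffs 9, 1, 6 → best response Mid.
Firm A against High: payoffs 9, 8, 7 → best response Mid.
Firm B against Mid: payoffs 8, 0 → best response Mid.
Firm B against High: payoffs 4, 6 → best response High.
Firm B against Premium: payoffs 4, 9 → best response High.
Mutual best responses: (Mid, Mid).

(Mid, Mid)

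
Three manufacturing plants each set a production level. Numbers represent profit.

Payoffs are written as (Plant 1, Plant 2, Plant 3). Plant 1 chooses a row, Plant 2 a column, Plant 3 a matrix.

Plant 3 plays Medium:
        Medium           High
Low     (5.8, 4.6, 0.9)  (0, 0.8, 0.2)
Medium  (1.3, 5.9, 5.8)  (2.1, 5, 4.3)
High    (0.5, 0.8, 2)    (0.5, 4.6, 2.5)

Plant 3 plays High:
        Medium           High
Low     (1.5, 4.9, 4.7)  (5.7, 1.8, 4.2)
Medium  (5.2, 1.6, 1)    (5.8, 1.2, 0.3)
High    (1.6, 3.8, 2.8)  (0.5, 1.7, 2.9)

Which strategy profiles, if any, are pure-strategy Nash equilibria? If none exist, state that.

none

Plant 1 against (Medium, Medium): payoffs 5.8, 1.3, 0.5 → best response Low.
Plant 1 against (Medium, High): payoffs 1.5, 5.2, 1.6 → best response Medium.
Plant 1 against (High, Medium): payoffs 0, 2.1, 0.5 → best response Medium.
Plant 1 against (High, High): payoffs 5.7, 5.8, 0.5 → best response Medium.
Plant 2 against (Low, Medium): payoffs 4.6, 0.8 → best response Medium.
Plant 2 against (Low, High): payoffs 4.9, 1.8 → best response Medium.
Plant 2 against (Medium, Medium): payoffs 5.9, 5 → best response Medium.
Plant 2 against (Medium, High): payoffs 1.6, 1.2 → best response Medium.
Plant 2 against (High, Medium): payoffs 0.8, 4.6 → best response High.
Plant 2 against (High, High): payoffs 3.8, 1.7 → best response Medium.
Plant 3 against (Low, Medium): payoffs 0.9, 4.7 → best response High.
Plant 3 against (Low, High): payoffs 0.2, 4.2 → best response High.
Plant 3 against (Medium, Medium): payoffs 5.8, 1 → best response Medium.
Plant 3 against (Medium, High): payoffs 4.3, 0.3 → best response Medium.
Plant 3 against (High, Medium): payoffs 2, 2.8 → best response High.
Plant 3 against (High, High): payoffs 2.5, 2.9 → best response High.
No profile is a mutual best response for all players.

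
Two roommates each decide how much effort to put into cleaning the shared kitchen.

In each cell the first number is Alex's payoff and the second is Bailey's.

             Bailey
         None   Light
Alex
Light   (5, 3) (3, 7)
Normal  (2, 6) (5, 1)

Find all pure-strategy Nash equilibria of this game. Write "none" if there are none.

This game has no pure Nash equilibrium.

Check each profile: it is a Nash equilibrium iff no player can strictly gain by switching unilaterally.
(Light, None): Bailey can switch to Light (3 → 7). Not NE.
(Light, Light): Alex can switch to Normal (3 → 5). Not NE.
(Normal, None): Alex can switch to Light (2 → 5). Not NE.
(Normal, Light): Bailey can switch to None (1 → 6). Not NE.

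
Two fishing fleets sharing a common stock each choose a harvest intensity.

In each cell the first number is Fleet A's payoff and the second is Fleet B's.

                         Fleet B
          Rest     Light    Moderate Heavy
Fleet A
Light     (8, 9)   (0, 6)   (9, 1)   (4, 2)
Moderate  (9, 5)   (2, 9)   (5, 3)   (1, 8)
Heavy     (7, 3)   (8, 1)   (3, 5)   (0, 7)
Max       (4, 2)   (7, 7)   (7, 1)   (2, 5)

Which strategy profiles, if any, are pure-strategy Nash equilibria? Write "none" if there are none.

No pure-strategy Nash equilibrium.

Fleet A against Rest: payoffs 8, 9, 7, 4 → best response Moderate.
Fleet A against Light: payoffs 0, 2, 8, 7 → best response Heavy.
Fleet A against Moderate: payoffs 9, 5, 3, 7 → best response Light.
Fleet A against Heavy: payoffs 4, 1, 0, 2 → best response Light.
Fleet B against Light: payoffs 9, 6, 1, 2 → best response Rest.
Fleet B against Moderate: payoffs 5, 9, 3, 8 → best response Light.
Fleet B against Heavy: payoffs 3, 1, 5, 7 → best response Heavy.
Fleet B against Max: payoffs 2, 7, 1, 5 → best response Light.
No profile is a mutual best response for all players.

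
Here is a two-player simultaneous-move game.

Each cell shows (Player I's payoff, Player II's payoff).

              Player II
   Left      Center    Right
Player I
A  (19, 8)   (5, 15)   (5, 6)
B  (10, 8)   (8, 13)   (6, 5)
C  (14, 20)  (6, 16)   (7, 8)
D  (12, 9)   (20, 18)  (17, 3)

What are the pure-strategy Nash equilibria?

Pure NE: (D, Center)

Player I against Left: payoffs 19, 10, 14, 12 → best response A.
Player I against Center: payoffs 5, 8, 6, 20 → best response D.
Player I against Right: payoffs 5, 6, 7, 17 → best response D.
Player II against A: payoffs 8, 15, 6 → best response Center.
Player II against B: payoffs 8, 13, 5 → best response Center.
Player II against C: payoffs 20, 16, 8 → best response Left.
Player II against D: payoffs 9, 18, 3 → best response Center.
Mutual best responses: (D, Center).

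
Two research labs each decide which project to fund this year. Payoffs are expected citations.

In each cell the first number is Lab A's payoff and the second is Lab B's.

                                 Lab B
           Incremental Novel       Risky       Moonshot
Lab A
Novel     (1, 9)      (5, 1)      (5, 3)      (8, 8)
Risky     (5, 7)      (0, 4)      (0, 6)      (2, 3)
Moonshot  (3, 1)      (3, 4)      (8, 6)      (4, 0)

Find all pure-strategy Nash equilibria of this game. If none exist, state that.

The pure Nash equilibria are (Risky, Incremental) and (Moonshot, Risky).

Mark each player's best response to every combination of opponents' strategies; a profile where every player is best-responding is a pure Nash equilibrium.
Lab A against Incremental: payoffs 1, 5, 3 → best response Risky.
Lab A against Novel: payoffs 5, 0, 3 → best response Novel.
Lab A against Risky: payoffs 5, 0, 8 → best response Moonshot.
Lab A against Moonshot: payoffs 8, 2, 4 → best response Novel.
Lab B against Novel: payoffs 9, 1, 3, 8 → best response Incremental.
Lab B against Risky: payoffs 7, 4, 6, 3 → best response Incremental.
Lab B against Moonshot: payoffs 1, 4, 6, 0 → best response Risky.
Mutual best responses: (Risky, Incremental); (Moonshot, Risky).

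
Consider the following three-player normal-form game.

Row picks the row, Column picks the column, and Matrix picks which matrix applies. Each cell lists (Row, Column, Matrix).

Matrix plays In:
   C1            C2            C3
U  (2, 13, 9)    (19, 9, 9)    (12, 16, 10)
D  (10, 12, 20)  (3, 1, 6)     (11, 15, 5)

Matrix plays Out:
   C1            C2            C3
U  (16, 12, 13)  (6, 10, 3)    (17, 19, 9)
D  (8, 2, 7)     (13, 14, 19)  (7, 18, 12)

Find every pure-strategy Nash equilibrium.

For each strategy profile, look for a profitable unilateral deviation.
(U, C1, In): Row can switch to D (2 → 10). Not NE.
(U, C1, Out): Column can switch to C3 (12 → 19). Not NE.
(U, C2, In): Column can switch to C1 (9 → 13). Not NE.
(U, C2, Out): Row can switch to D (6 → 13). Not NE.
(U, C3, In): Row gets 12, best alternative 11; Column gets 16, best alternative 13; Matrix gets 10, best alternative 9. No profitable deviation — NE.
(U, C3, Out): Matrix can switch to In (9 → 10). Not NE.
(D, C1, In): Column can switch to C3 (12 → 15). Not NE.
(D, C1, Out): Row can switch to U (8 → 16). Not NE.
(D, C2, In): Row can switch to U (3 → 19). Not NE.
(D, C2, Out): Column can switch to C3 (14 → 18). Not NE.
(D, C3, In): Row can switch to U (11 → 12). Not NE.
(D, C3, Out): Row can switch to U (7 → 17). Not NE.

The unique pure-strategy Nash equilibrium is (U, C3, In).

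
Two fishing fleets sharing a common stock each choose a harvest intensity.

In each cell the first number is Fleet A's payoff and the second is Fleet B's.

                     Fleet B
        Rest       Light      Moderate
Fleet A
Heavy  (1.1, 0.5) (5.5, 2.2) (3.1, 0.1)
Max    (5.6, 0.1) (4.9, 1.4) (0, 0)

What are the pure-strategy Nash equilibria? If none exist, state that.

Mark each player's best response to every combination of opponents' strategies; a profile where every player is best-responding is a pure Nash equilibrium.
Fleet A against Rest: payoffs 1.1, 5.6 → best response Max.
Fleet A against Light: payoffs 5.5, 4.9 → best response Heavy.
Fleet A against Moderate: payoffs 3.1, 0 → best response Heavy.
Fleet B against Heavy: payoffs 0.5, 2.2, 0.1 → best response Light.
Fleet B against Max: payoffs 0.1, 1.4, 0 → best response Light.
Mutual best responses: (Heavy, Light).

(Heavy, Light)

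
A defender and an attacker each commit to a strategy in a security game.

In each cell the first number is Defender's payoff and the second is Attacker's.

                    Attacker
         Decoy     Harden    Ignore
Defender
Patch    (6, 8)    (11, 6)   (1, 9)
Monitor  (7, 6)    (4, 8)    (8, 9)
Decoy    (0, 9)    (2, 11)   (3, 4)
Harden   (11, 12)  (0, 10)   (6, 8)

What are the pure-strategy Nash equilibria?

(Patch, Decoy): Defender can switch to Monitor (6 → 7). Not NE.
(Patch, Harden): Attacker can switch to Decoy (6 → 8). Not NE.
(Patch, Ignore): Defender can switch to Monitor (1 → 8). Not NE.
(Monitor, Decoy): Defender can switch to Harden (7 → 11). Not NE.
(Monitor, Harden): Defender can switch to Patch (4 → 11). Not NE.
(Monitor, Ignore): Defender gets 8, best alternative 6; Attacker gets 9, best alternative 8. No profitable deviation — NE.
(Decoy, Decoy): Defender can switch to Patch (0 → 6). Not NE.
(Decoy, Harden): Defender can switch to Patch (2 → 11). Not NE.
(Decoy, Ignore): Defender can switch to Monitor (3 → 8). Not NE.
(Harden, Decoy): Defender gets 11, best alternative 7; Attacker gets 12, best alternative 10. No profitable deviation — NE.
(The remaining 2 profiles each have a profitable deviation by the same check.)

(Monitor, Ignore), (Harden, Decoy)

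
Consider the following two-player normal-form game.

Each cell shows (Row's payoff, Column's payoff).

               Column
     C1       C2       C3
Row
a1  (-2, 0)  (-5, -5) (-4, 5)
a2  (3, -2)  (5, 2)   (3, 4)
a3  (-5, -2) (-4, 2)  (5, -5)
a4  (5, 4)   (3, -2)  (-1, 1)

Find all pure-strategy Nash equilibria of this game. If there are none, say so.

Row against C1: payoffs -2, 3, -5, 5 → best response a4.
Row against C2: payoffs -5, 5, -4, 3 → best response a2.
Row against C3: payoffs -4, 3, 5, -1 → best response a3.
Column against a1: payoffs 0, -5, 5 → best response C3.
Column against a2: payoffs -2, 2, 4 → best response C3.
Column against a3: payoffs -2, 2, -5 → best response C2.
Column against a4: payoffs 4, -2, 1 → best response C1.
Mutual best responses: (a4, C1).

Pure NE: (a4, C1)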